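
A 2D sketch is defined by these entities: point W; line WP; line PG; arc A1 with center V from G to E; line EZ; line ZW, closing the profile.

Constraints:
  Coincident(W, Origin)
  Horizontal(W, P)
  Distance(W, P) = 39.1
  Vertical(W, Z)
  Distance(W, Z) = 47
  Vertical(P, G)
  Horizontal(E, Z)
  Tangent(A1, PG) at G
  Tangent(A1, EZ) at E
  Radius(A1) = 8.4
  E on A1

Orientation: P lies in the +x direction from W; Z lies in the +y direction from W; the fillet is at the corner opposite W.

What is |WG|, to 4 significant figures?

54.94

W is at the origin; W and P share the same y with |WP| = 39.1 and P on the +x side, so P = (39.10, 0.000). W and Z share the same x with |WZ| = 47.0 and Z on the +y side, so Z = (0.000, 47.00). The virtual corner opposite W is at (39.10, 47.00). The tangent condition forces VG to be normal to PG and A1 meets EZ tangentially, so VE is at right angles to EZ, with radius 8.4, so the center V sits 8.4 in from both sides at V = (30.70, 38.60). That places the tangent points at G = (39.10, 38.60) on PG and E = (30.70, 47.00) on EZ. Then |WG| = |G − W| = 54.94.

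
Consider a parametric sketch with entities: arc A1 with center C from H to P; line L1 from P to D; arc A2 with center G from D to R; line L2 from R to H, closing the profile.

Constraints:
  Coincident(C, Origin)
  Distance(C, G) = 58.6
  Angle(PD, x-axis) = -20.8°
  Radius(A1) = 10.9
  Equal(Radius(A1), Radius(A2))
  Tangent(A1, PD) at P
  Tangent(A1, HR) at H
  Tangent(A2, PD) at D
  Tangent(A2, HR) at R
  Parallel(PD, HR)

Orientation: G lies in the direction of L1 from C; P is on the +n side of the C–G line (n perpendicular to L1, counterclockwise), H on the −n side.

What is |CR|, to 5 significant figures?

59.605

The slot axis is L1's direction at -20.8°, so u = (cos -20.8°, sin -20.8°) = (0.93483, -0.35511) and n = (−sin -20.8°, cos -20.8°) = (0.35511, 0.93483). C is at the origin and G lies 58.6 along u from C, so G = 58.6·u = (54.781, -20.809). Tangency of A1 to both parallel lines with radius 10.9 puts P and H at C ± 10.9·n: P = (3.8707, 10.190), H = (-3.8707, -10.190). Equal radii place D and R the same way about G: D = G + 10.9·n = (58.651, -10.620), R = G − 10.9·n = (50.910, -30.999). Then |CR| = |R − C| = 59.605.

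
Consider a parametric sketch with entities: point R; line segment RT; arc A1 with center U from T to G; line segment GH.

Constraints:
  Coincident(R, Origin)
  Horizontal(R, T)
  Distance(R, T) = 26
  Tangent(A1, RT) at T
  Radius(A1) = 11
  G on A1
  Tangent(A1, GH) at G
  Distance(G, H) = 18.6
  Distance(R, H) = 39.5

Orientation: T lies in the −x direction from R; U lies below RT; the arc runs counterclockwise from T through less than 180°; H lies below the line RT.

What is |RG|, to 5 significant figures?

38.902

R is at the origin; R and T share the same y with |RT| = 26.0 and T on the −x side, so T = (-26.000, 0.0000). Since A1 is tangent to RT there, UT ⟂ RT, so U = T + (0, -11) = (-26.000, -11.000). Since UG ⟂ GH (tangency), |UH| = √(11.0² + 18.6²) = 21.609 regardless of where G sits on A1. So H lies on both circle(R, 39.5) and circle(U, 21.609); the below-RT intersection is H = (-22.665, -32.350). G is the foot of the tangent from H: G = (-34.491, -17.994).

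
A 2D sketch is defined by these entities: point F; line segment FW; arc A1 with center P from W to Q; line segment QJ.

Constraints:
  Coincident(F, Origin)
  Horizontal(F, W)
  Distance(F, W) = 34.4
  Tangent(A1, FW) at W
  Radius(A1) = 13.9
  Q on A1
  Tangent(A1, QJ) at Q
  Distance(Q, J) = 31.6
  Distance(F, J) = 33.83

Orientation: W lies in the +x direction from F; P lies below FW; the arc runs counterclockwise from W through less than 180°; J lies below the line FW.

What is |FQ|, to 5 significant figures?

23.539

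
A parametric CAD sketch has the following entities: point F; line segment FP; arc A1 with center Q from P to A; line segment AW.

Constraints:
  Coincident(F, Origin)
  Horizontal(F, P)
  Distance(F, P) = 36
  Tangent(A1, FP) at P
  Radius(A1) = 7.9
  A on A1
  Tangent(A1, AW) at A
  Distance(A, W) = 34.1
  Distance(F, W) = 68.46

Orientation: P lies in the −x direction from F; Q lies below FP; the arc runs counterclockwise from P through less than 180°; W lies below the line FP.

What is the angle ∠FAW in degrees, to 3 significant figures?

125°

Checks: ∠(QP, PF) = 90.00° ✓; |QP| = 7.900 ✓; |QA| = 7.900 ✓; ∠(QA, AW) = 90.00° ✓; |AW| = 34.10 ✓; |FW| = 68.46 ✓.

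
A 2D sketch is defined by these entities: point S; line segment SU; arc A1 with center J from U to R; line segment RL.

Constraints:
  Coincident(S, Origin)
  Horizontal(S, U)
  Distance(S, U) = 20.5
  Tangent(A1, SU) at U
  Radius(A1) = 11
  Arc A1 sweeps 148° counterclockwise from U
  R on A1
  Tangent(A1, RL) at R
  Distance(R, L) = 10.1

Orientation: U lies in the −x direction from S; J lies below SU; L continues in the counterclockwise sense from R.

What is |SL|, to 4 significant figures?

31.23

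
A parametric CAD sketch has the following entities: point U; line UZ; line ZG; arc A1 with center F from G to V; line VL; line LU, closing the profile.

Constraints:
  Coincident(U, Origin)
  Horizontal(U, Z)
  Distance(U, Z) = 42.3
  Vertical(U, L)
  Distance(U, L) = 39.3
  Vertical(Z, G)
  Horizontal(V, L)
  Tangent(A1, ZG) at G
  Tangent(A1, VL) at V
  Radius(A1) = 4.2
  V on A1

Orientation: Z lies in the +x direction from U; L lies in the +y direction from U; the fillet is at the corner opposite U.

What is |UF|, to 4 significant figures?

51.80

U and L share the same x with |UL| = 39.3 and L on the +y side, so L = (0.000, 39.30). The virtual corner opposite U is at (42.30, 39.30). Tangency of A1 to ZG means the radius FG is perpendicular to ZG and A1 meets VL tangentially, so FV is at right angles to VL, with radius 4.2, so the center F sits 4.2 in from both sides at F = (38.10, 35.10). Then |UF| = |F − U| = 51.80.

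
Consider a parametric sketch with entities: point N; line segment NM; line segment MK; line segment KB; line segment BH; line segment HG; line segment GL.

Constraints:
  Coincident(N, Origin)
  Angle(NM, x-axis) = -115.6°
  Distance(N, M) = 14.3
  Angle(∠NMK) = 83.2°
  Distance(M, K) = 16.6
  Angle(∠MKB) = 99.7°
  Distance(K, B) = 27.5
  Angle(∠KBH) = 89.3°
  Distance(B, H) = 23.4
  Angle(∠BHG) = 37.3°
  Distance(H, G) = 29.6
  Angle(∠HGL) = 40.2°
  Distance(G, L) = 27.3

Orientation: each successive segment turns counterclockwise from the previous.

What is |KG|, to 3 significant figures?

9.57

∠KBH = 89.3° gives BH at 152° from the x-axis; with |BH| = 23.4, H = (1.96, 16.8). ∠BHG = 37.3° gives HG at -65.1° from the x-axis; with |HG| = 29.6, G = (14.4, -10.0). Then |KG| = |G − K| = 9.57.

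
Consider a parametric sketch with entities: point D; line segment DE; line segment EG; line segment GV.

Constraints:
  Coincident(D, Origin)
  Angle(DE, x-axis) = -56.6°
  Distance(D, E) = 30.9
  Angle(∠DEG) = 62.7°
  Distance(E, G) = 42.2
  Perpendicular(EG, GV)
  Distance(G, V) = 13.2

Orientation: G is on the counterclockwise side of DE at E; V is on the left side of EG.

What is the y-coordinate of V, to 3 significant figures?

17.5

D is at the origin; DE runs at -56.6° with length 30.9, so E = 30.9·(cos -56.6°, sin -56.6°) = (17.0, -25.8). ∠DEG = 62.7°, so EG runs at -56.6° + (180° − 62.7°) = 60.7° from the x-axis; with |EG| = 42.2, G = E + 42.2·(cos 60.7°, sin 60.7°) = (37.7, 11.0). EG is perpendicular to GV; with |GV| = 13.2 on the left of EG, V = G + 13.2·(-0.872, 0.489) = (26.2, 17.5). So V.y = 17.5.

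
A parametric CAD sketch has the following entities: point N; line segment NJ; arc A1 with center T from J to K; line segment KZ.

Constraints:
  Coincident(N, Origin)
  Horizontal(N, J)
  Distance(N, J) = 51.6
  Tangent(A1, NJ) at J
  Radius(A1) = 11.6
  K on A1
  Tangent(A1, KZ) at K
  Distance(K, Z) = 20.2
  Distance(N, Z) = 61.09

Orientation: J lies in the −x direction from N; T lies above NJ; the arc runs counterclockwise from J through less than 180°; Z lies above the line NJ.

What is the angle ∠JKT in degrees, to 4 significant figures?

31.82°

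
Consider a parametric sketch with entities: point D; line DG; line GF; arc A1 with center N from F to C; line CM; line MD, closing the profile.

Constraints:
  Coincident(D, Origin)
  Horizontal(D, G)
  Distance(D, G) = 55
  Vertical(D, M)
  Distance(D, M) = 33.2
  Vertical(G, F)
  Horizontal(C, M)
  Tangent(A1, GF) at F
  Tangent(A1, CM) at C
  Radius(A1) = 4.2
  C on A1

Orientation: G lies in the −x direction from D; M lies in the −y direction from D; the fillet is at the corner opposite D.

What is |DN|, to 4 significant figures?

58.49

DM is vertical with |DM| = 33.2 and M on the −y side, so M = (0.000, -33.20). The virtual corner opposite D is at (-55.00, -33.20). Tangency of A1 to GF means the radius NF is perpendicular to GF and tangency of A1 to CM means the radius NC is perpendicular to CM, with radius 4.2, so the center N sits 4.2 in from both sides at N = (-50.80, -29.00). Then |DN| = |N − D| = 58.49.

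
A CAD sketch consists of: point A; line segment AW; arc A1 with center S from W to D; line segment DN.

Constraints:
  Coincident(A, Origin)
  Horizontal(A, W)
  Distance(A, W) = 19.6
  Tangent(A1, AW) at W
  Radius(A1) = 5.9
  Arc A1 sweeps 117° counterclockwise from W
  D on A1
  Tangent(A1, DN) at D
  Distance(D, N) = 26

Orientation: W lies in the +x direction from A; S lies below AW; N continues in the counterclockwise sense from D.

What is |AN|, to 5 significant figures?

41.126

A is at the origin; AW is horizontal with |AW| = 19.6 and W on the +x side, so W = (19.600, 0.0000). The tangent condition forces SW to be normal to AW, so S = W + (0, -5.9) = (19.600, -5.9000). On A1, W sits at bearing 90° from S; a 117° counterclockwise sweep puts D at bearing 207°, so D = S + 5.9·(cos 207°, sin 207°) = (14.343, -8.5785). A1 meets DN tangentially, so SD is at right angles to DN, so DN runs along (−sin 207°, cos 207°); with |DN| = 26.0, N = (26.147, -31.745). Then |AN| = |N − A| = 41.126.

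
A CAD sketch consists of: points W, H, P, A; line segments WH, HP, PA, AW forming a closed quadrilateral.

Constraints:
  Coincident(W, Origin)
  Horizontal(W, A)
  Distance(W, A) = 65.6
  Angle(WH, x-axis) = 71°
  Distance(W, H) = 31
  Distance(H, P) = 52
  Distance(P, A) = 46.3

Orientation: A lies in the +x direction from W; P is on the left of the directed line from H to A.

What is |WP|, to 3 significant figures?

75.0

W is at the origin; W and A share the same y with |WA| = 65.6 and A in +x, so A = (65.6, 0). WH runs at 71.0° with |WH| = 31.0, so H = (10.1, 29.3). P is determined by |HP| = 52.0 and |PA| = 46.3 together: it lies at the intersection of circle(H, 52.0) and circle(A, 46.3). With |HA| = 62.8, the foot of the radical line on HA is 35.8 from H and the perpendicular offset is √(52.0² − 35.8²) = 37.7. Taking the left-of-HA solution: P = (59.4, 45.9).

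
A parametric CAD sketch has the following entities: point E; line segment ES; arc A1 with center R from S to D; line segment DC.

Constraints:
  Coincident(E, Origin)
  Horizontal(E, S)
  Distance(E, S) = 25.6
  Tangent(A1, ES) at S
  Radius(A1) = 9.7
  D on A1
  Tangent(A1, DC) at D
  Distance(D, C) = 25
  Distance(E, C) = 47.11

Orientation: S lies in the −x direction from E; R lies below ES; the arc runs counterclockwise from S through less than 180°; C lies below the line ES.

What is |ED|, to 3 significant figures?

37.0

E is at the origin; ES is horizontal with |ES| = 25.6 and S on the −x side, so S = (-25.6, 0.00). A1 meets ES tangentially, so RS is at right angles to ES, so R = S + (0, -9.7) = (-25.6, -9.70). Since RD ⟂ DC (tangency), |RC| = √(9.7² + 25.0²) = 26.8 regardless of where D sits on A1. So C lies on both circle(E, 47.11) and circle(R, 26.8); the below-ES intersection is C = (-30.3, -36.1). D is the foot of the tangent from C: D = (-35.1, -11.6).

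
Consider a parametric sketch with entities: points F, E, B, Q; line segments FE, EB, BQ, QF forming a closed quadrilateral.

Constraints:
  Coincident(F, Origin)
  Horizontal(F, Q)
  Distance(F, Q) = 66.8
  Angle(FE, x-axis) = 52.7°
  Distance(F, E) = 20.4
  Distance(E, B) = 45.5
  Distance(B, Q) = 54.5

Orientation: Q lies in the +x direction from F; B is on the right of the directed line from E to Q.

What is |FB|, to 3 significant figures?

35.1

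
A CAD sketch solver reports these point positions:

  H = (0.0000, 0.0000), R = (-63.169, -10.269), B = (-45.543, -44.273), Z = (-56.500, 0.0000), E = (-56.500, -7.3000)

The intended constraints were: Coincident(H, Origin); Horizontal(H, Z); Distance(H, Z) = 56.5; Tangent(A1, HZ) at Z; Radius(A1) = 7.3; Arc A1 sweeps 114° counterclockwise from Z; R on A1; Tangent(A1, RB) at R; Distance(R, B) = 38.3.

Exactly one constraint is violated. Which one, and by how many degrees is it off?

Tangent(A1, RB) at R — off by 3.40°.

H = (0.00, 0.00) ✓; H.y = 0.00, Z.y = 0.00 ✓; |HZ| = 56.50 ✓; ∠(EZ, ZH) = 90.00° ✓; |EZ| = 7.300 ✓; bearing(E→R) − bearing(E→Z) = 114.0° ✓; |ER| = 7.300 ✓; ∠(ER, RB) = 86.60° ✗; |RB| = 38.30 ✓.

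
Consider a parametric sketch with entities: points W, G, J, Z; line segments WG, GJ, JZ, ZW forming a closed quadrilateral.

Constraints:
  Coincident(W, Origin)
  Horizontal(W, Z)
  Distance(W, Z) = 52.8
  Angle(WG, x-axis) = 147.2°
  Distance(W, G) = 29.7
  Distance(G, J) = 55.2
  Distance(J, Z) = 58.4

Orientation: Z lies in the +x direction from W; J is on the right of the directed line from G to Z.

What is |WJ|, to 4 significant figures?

31.42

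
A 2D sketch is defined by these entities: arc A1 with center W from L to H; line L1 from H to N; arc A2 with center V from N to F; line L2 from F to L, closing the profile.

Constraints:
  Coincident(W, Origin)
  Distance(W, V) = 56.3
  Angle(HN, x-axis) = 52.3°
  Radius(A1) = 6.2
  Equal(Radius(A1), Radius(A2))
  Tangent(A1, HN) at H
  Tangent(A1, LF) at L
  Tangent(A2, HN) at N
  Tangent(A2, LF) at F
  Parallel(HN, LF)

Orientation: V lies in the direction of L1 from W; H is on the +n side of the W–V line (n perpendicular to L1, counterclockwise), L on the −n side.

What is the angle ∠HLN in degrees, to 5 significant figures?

77.579°

The slot axis is L1's direction at 52.3°, so u = (cos 52.3°, sin 52.3°) = (0.61153, 0.79122) and n = (−sin 52.3°, cos 52.3°) = (-0.79122, 0.61153). W is at the origin and V lies 56.3 along u from W, so V = 56.3·u = (34.429, 44.546). Tangency of A1 to both parallel lines with radius 6.2 puts H and L at W ± 6.2·n: H = (-4.9056, 3.7915), L = (4.9056, -3.7915). Equal radii place N and F the same way about V: N = V + 6.2·n = (29.523, 48.337), F = V − 6.2·n = (39.335, 40.754). Then cos ∠HLN = LH·LN / (|LH||LN|), giving 77.579°.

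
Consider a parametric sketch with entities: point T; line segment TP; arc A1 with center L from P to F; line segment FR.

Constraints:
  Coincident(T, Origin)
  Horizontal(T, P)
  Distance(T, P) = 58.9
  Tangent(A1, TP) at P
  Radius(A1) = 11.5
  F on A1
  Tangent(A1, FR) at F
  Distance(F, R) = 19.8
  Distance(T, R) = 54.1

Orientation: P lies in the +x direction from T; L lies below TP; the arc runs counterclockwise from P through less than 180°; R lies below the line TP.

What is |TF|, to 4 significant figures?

48.55

Checks: |LP| = 11.50 ✓; |LF| = 11.50 ✓; ∠(LF, FR) = 90.00° ✓; |FR| = 19.80 ✓; |TR| = 54.10 ✓.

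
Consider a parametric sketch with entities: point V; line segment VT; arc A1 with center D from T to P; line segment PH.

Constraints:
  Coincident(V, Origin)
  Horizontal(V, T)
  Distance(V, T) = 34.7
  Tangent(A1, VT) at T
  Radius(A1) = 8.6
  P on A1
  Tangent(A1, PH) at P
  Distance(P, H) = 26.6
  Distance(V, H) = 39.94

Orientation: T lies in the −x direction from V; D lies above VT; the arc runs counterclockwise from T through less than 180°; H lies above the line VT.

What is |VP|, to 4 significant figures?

27.18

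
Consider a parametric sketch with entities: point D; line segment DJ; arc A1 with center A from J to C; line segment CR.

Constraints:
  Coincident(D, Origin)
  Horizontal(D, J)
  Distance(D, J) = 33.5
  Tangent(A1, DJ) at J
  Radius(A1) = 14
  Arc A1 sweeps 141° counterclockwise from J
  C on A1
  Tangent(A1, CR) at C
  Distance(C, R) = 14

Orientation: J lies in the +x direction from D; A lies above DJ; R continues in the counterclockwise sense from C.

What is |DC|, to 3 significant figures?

49.1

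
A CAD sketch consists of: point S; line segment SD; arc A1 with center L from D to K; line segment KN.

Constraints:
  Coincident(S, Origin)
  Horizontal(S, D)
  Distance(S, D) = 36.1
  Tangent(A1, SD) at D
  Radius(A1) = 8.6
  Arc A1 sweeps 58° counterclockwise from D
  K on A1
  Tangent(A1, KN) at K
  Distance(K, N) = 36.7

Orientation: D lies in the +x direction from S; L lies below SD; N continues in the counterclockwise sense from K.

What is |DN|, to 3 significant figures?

44.2

S is at the origin; SD is horizontal with |SD| = 36.1 and D on the +x side, so D = (36.1, 0.00). Tangency of A1 to SD means the radius LD is perpendicular to SD, so L = D + (0, -8.6) = (36.1, -8.60). On A1, D sits at bearing 90° from L; a 58° counterclockwise sweep puts K at bearing 148°, so K = L + 8.6·(cos 148°, sin 148°) = (28.8, -4.04). Tangency of A1 to KN means the radius LK is perpendicular to KN, so KN runs along (−sin 148°, cos 148°); with |KN| = 36.7, N = (9.36, -35.2). Then |DN| = |N − D| = 44.2.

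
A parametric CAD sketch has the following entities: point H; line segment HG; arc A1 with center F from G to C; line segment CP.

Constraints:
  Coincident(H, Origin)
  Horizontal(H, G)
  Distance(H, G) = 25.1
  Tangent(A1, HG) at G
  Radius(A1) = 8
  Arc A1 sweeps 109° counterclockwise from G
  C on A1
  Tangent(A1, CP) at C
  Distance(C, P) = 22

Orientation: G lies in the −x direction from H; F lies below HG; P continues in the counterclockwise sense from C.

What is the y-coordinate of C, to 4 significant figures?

-10.60

H is at the origin; HG is horizontal with |HG| = 25.1 and G on the −x side, so G = (-25.10, 0.000). The tangent condition forces FG to be normal to HG, so F = G + (0, -8) = (-25.10, -8.000). On A1, G sits at bearing 90° from F; a 109° counterclockwise sweep puts C at bearing 199°, so C = F + 8.0·(cos 199°, sin 199°) = (-32.66, -10.60). So C.y = -10.60.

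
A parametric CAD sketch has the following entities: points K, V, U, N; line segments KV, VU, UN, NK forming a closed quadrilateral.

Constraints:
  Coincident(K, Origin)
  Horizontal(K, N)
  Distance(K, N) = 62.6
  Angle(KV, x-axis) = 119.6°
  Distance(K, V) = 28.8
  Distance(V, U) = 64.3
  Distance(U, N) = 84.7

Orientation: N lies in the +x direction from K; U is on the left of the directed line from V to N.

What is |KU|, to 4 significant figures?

79.97

K is at the origin; K and N share the same y with |KN| = 62.6 and N in +x, so N = (62.6, 0). KV runs at 119.6° with |KV| = 28.8, so V = (-14.23, 25.04). U is determined by |VU| = 64.3 and |UN| = 84.7 together: it lies at the intersection of circle(V, 64.3) and circle(N, 84.7). With |VN| = 80.80, the foot of the radical line on VN is 21.59 from V and the perpendicular offset is √(64.3² − 21.59²) = 60.57. Taking the left-of-VN solution: U = (25.07, 75.93).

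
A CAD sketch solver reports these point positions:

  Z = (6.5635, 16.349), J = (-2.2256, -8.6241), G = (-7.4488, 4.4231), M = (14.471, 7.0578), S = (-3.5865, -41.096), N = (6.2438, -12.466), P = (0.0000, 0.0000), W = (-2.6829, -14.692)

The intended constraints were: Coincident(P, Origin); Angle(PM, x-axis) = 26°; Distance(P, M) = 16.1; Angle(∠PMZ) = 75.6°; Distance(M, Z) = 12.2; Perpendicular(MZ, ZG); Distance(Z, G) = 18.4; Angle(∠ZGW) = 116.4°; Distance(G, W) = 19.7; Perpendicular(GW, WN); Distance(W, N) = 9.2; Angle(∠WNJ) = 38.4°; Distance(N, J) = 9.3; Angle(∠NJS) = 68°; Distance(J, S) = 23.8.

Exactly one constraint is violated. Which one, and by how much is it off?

Distance(J, S) = 23.8 — off by 8.70.

P = (0.00, 0.00) ✓; PM at 26.00° ✓; |PM| = 16.10 ✓; ∠PMZ = 75.60° ✓; |MZ| = 12.20 ✓; ∠(MZ, ZG) = 90.00° ✓; |ZG| = 18.40 ✓; ∠ZGW = 116.4° ✓; |GW| = 19.70 ✓; ∠(GW, WN) = 90.00° ✓; |WN| = 9.200 ✓; ∠WNJ = 38.40° ✓; |NJ| = 9.300 ✓; ∠NJS = 68.00° ✓; |JS| = 32.50 ✗.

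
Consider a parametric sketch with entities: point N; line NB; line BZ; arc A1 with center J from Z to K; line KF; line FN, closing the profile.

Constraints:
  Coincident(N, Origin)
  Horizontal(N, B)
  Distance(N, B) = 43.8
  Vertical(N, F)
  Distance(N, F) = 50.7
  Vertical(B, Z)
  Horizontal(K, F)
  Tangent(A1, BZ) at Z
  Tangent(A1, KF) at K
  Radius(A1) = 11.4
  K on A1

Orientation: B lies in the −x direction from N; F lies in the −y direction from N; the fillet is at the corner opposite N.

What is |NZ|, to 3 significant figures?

58.8

N is at the origin; N and B share the same y with |NB| = 43.8 and B on the −x side, so B = (-43.8, 0.00). NF is vertical with |NF| = 50.7 and F on the −y side, so F = (0.00, -50.7). The virtual corner opposite N is at (-43.8, -50.7). Tangency of A1 to BZ means the radius JZ is perpendicular to BZ and the tangent condition forces JK to be normal to KF, with radius 11.4, so the center J sits 11.4 in from both sides at J = (-32.4, -39.3). That places the tangent points at Z = (-43.8, -39.3) on BZ and K = (-32.4, -50.7) on KF. Then |NZ| = |Z − N| = 58.8.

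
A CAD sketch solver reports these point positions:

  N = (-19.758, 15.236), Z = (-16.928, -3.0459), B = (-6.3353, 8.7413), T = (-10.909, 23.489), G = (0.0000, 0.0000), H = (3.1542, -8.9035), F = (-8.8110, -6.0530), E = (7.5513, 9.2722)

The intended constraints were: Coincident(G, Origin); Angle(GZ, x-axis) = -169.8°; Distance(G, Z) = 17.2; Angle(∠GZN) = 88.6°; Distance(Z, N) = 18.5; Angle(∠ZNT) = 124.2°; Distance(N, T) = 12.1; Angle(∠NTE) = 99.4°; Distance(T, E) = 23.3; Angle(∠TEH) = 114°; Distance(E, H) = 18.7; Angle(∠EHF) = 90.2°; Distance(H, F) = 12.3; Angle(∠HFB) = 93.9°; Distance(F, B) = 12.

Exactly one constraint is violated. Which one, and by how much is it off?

Distance(F, B) = 12 — off by 3.00.

G = (0.00, 0.00) ✓; GZ at -169.8° ✓; |GZ| = 17.20 ✓; ∠GZN = 88.60° ✓; |ZN| = 18.50 ✓; ∠ZNT = 124.2° ✓; |NT| = 12.10 ✓; ∠NTE = 99.40° ✓; |TE| = 23.30 ✓; ∠TEH = 114.0° ✓; |EH| = 18.70 ✓; ∠EHF = 90.20° ✓; |HF| = 12.30 ✓; ∠HFB = 93.90° ✓; |FB| = 15.00 ✗.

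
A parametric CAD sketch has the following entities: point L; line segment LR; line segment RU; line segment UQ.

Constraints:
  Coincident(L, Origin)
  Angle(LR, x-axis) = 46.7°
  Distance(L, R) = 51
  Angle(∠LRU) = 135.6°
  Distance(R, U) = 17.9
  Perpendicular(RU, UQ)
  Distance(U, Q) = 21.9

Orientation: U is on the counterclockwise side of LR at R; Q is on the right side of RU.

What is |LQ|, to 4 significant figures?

79.17

L is at the origin; LR runs at 46.7° with length 51.0, so R = 51.0·(cos 46.7°, sin 46.7°) = (34.98, 37.12). ∠LRU = 135.6°, so RU runs at 46.7° + (180° − 135.6°) = 91.10° from the x-axis; with |RU| = 17.9, U = R + 17.9·(cos 91.10°, sin 91.10°) = (34.63, 55.01). RU ⟂ UQ; with |UQ| = 21.9 on the right of RU, Q = U + 21.9·(0.9998, 0.01920) = (56.53, 55.43). Then |LQ| = |Q − L| = 79.17.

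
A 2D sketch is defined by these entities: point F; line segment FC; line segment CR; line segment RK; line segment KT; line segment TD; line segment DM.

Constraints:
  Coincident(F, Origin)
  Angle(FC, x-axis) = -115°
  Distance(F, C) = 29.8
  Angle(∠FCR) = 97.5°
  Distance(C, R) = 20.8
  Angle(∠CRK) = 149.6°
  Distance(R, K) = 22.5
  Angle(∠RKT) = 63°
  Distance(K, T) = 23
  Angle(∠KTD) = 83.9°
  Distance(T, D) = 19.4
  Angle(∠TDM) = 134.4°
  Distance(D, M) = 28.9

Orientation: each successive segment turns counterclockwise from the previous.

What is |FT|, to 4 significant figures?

25.38

F is at the origin; FC runs at -115.0° with length 29.8, so C = (-12.59, -27.01). ∠FCR = 97.5° gives CR at -32.50° from the x-axis; with |CR| = 20.8, R = (4.949, -38.18). ∠CRK = 149.6° gives RK at -2.100° from the x-axis; with |RK| = 22.5, K = (27.43, -39.01). ∠RKT = 63.0° gives KT at 114.9° from the x-axis; with |KT| = 23.0, T = (17.75, -18.15). Then |FT| = |T − F| = 25.38.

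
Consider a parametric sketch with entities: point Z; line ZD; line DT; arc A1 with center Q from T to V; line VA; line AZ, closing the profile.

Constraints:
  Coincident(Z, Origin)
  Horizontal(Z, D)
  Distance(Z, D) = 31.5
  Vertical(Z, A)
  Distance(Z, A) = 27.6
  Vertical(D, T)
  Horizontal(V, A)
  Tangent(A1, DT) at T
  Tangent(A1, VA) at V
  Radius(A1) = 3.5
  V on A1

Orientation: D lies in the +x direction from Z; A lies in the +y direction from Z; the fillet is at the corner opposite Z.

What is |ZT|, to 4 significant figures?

39.66

The virtual corner opposite Z is at (31.50, 27.60). The tangent condition forces QT to be normal to DT and A1 meets VA tangentially, so QV is at right angles to VA, with radius 3.5, so the center Q sits 3.5 in from both sides at Q = (28.00, 24.10). That places the tangent points at T = (31.50, 24.10) on DT and V = (28.00, 27.60) on VA. Then |ZT| = |T − Z| = 39.66.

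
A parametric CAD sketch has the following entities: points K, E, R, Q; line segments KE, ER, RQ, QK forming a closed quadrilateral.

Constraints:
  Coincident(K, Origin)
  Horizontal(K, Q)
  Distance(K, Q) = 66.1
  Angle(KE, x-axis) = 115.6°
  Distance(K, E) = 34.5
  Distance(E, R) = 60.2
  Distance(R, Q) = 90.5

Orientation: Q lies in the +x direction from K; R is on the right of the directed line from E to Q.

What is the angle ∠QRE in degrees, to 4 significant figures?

66.85°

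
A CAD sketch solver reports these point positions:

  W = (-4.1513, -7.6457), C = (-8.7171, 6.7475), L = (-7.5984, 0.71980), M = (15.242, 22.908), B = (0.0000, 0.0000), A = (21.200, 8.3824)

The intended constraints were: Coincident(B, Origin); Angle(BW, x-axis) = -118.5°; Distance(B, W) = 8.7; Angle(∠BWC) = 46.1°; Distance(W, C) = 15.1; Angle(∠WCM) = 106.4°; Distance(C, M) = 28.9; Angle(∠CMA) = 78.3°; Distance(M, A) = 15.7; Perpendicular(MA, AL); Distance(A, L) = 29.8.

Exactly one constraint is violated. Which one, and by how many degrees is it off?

Perpendicular(MA, AL) — off by 7.40°.

B = (0.00, 0.00) ✓; BW at -118.5° ✓; |BW| = 8.700 ✓; ∠BWC = 46.10° ✓; |WC| = 15.10 ✓; ∠WCM = 106.4° ✓; |CM| = 28.90 ✓; ∠CMA = 78.30° ✓; |MA| = 15.70 ✓; ∠(MA, AL) = 97.40° ✗; |AL| = 29.80 ✓.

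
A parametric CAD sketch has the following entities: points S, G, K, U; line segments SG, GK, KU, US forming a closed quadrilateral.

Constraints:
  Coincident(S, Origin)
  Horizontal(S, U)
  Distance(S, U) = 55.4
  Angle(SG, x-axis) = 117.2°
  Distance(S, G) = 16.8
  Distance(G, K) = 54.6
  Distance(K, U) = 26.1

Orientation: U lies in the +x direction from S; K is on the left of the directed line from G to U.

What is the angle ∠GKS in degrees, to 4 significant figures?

17.92°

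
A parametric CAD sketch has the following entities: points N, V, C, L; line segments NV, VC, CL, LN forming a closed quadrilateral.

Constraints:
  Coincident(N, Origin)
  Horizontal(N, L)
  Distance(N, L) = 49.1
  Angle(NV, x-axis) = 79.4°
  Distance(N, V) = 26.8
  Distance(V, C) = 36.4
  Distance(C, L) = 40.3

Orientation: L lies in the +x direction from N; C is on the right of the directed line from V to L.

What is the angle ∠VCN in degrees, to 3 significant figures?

37.8°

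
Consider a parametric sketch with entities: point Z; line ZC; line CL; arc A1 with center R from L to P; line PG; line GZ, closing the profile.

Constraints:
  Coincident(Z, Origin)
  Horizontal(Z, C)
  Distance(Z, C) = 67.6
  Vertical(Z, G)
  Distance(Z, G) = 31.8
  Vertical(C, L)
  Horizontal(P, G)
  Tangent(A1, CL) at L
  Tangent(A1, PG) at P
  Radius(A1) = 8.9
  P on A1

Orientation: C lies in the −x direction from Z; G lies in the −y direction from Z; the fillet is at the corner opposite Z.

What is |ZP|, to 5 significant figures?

66.760

The virtual corner opposite Z is at (-67.600, -31.800). A1 meets CL tangentially, so RL is at right angles to CL and since A1 is tangent to PG there, RP ⟂ PG, with radius 8.9, so the center R sits 8.9 in from both sides at R = (-58.700, -22.900). That places the tangent points at L = (-67.600, -22.900) on CL and P = (-58.700, -31.800) on PG. Then |ZP| = |P − Z| = 66.760.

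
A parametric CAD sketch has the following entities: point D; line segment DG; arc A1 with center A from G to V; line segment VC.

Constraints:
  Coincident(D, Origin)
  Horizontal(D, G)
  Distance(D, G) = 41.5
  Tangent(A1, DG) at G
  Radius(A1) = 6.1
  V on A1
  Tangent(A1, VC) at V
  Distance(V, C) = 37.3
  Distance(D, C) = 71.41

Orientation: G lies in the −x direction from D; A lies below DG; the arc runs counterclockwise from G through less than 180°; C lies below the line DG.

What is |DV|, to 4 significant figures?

47.43

Checks: D = (0.00, 0.00) ✓; |AV| = 6.100 ✓; ∠(AV, VC) = 90.00° ✓; |VC| = 37.30 ✓; |DC| = 71.41 ✓.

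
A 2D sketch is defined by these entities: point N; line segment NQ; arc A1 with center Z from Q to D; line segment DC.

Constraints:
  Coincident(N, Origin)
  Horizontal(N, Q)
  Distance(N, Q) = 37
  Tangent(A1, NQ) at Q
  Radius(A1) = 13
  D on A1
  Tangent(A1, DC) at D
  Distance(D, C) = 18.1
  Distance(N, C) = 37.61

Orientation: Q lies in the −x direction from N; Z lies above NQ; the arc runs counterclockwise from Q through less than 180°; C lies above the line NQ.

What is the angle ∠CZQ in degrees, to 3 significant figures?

140°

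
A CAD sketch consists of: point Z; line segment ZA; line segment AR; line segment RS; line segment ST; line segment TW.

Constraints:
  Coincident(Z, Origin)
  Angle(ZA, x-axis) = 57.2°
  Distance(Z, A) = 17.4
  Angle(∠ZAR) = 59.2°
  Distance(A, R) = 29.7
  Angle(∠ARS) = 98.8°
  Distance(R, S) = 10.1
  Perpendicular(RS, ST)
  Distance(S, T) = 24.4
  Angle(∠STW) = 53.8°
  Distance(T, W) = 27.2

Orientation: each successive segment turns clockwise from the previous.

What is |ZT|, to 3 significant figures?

2.16

∠ARS = 98.8° gives RS at -145° from the x-axis; with |RS| = 10.1, S = (14.4, -17.8). The perpendicularity gives ST at right angles to RS, so ST runs at 125°; with |ST| = 24.4, T = (0.313, 2.14). Then |ZT| = |T − Z| = 2.16.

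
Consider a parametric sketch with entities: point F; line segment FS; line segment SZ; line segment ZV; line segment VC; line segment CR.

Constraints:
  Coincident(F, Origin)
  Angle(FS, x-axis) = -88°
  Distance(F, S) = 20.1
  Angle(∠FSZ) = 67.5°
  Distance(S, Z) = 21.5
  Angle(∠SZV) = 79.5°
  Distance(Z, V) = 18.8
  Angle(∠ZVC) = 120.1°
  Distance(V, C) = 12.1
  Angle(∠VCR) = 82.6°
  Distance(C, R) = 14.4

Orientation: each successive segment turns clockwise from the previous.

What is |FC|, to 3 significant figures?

4.10

∠SZV = 79.5° gives ZV at 59.0° from the x-axis; with |ZV| = 18.8, V = (-9.75, 3.56). ∠ZVC = 120.1° gives VC at -0.900° from the x-axis; with |VC| = 12.1, C = (2.34, 3.37). Then |FC| = |C − F| = 4.10.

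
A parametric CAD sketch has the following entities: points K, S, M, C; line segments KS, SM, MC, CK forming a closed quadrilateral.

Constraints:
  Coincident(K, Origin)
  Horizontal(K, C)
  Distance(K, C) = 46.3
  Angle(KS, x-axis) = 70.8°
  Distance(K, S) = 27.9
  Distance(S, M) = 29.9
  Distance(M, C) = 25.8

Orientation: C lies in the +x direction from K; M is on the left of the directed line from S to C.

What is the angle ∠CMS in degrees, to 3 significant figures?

109°

K is at the origin; K and C share the same y with |KC| = 46.3 and C in +x, so C = (46.3, 0). KS runs at 70.8° with |KS| = 27.9, so S = (9.18, 26.3). M is determined by |SM| = 29.9 and |MC| = 25.8 together: it lies at the intersection of circle(S, 29.9) and circle(C, 25.8). With |SC| = 45.5, the foot of the radical line on SC is 25.3 from S and the perpendicular offset is √(29.9² − 25.3²) = 16.0. Taking the left-of-SC solution: M = (39.0, 24.8).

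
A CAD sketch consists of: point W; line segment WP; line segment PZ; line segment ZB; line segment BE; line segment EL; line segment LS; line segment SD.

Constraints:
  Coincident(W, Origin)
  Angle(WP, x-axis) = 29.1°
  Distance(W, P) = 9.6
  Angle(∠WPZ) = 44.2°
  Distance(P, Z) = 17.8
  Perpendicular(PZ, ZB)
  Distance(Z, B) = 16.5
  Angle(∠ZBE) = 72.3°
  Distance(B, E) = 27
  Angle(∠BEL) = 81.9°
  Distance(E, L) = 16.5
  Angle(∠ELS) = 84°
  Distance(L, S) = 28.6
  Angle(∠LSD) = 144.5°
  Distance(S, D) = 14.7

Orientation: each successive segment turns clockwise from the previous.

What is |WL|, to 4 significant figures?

15.29

W is at the origin; WP runs at 29.1° with length 9.6, so P = (8.388, 4.669). ∠WPZ = 44.2° gives PZ at -106.7° from the x-axis; with |PZ| = 17.8, Z = (3.273, -12.38). PZ ⟂ ZB, so ZB runs at 163.3°; with |ZB| = 16.5, B = (-12.53, -7.639). ∠ZBE = 72.3° gives BE at 55.60° from the x-axis; with |BE| = 27.0, E = (2.723, 14.64). ∠BEL = 81.9° gives EL at -42.50° from the x-axis; with |EL| = 16.5, L = (14.89, 3.492). Then |WL| = |L − W| = 15.29.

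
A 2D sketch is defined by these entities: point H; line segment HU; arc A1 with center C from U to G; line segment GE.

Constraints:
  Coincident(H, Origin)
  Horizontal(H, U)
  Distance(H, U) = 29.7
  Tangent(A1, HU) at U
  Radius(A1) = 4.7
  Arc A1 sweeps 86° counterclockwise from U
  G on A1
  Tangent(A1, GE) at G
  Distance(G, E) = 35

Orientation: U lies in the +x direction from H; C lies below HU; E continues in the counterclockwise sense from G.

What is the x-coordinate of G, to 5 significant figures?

25.011

The tangent condition forces CU to be normal to HU, so C = U + (0, -4.7) = (29.700, -4.7000). On A1, U sits at bearing 90° from C; an 86° counterclockwise sweep puts G at bearing 176°, so G = C + 4.7·(cos 176°, sin 176°) = (25.011, -4.3721). So G.x = 25.011.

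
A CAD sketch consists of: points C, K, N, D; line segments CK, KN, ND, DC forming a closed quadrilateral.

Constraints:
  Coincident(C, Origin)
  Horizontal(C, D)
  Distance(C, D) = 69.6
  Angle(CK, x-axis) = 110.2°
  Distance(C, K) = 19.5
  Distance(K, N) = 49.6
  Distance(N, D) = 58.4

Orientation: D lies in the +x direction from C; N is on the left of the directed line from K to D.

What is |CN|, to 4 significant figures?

57.61

C is at the origin; CD is horizontal with |CD| = 69.6 and D in +x, so D = (69.6, 0). CK runs at 110.2° with |CK| = 19.5, so K = (-6.733, 18.30). N is determined by |KN| = 49.6 and |ND| = 58.4 together: it lies at the intersection of circle(K, 49.6) and circle(D, 58.4). With |KD| = 78.50, the foot of the radical line on KD is 33.19 from K and the perpendicular offset is √(49.6² − 33.19²) = 36.85. Taking the left-of-KD solution: N = (34.14, 46.40).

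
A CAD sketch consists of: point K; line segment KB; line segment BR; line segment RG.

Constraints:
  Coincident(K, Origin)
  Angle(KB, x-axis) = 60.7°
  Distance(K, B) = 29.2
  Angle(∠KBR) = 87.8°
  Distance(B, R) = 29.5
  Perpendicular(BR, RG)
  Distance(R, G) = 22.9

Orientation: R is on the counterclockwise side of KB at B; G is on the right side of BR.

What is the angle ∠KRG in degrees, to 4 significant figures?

135.8°

K is at the origin; KB runs at 60.7° with length 29.2, so B = 29.2·(cos 60.7°, sin 60.7°) = (14.29, 25.46). ∠KBR = 87.8°, so BR runs at 60.7° + (180° − 87.8°) = 152.9° from the x-axis; with |BR| = 29.5, R = B + 29.5·(cos 152.9°, sin 152.9°) = (-11.97, 38.90). BR is perpendicular to RG; with |RG| = 22.9 on the right of BR, G = R + 22.9·(0.4555, 0.8902) = (-1.539, 59.29). Then cos ∠KRG = RK·RG / (|RK||RG|), giving 135.8°.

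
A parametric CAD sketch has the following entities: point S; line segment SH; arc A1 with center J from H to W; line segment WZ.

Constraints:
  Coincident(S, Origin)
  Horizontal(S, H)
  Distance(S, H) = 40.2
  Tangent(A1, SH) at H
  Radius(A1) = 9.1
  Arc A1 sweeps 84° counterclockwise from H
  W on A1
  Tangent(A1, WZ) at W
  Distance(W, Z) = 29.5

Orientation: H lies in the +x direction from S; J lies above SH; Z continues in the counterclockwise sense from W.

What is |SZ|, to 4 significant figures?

64.37

S is at the origin; SH is horizontal with |SH| = 40.2 and H on the +x side, so H = (40.20, 0.000). Tangency of A1 to SH means the radius JH is perpendicular to SH, so J = H + (0, 9.1) = (40.20, 9.100). On A1, H sits at bearing -90° from J; an 84° counterclockwise sweep puts W at bearing -6°, so W = J + 9.1·(cos -6°, sin -6°) = (49.25, 8.149). The tangent condition forces JW to be normal to WZ, so WZ runs along (−sin -6°, cos -6°); with |WZ| = 29.5, Z = (52.33, 37.49). Then |SZ| = |Z − S| = 64.37.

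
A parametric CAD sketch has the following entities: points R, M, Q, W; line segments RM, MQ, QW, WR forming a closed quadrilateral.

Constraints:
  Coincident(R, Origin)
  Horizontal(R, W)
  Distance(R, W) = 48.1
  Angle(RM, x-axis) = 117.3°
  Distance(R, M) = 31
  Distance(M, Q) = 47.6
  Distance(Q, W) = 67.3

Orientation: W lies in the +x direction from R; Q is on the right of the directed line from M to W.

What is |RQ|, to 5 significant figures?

25.720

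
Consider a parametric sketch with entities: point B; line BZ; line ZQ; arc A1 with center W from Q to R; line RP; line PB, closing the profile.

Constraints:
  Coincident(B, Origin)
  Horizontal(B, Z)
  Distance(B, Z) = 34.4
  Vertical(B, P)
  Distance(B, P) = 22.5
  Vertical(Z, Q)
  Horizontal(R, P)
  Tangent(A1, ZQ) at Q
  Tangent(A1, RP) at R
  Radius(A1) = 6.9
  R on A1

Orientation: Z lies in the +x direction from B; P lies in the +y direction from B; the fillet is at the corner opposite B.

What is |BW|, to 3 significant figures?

31.6

B is at the origin; BZ is horizontal with |BZ| = 34.4 and Z on the +x side, so Z = (34.4, 0.00). BP is vertical with |BP| = 22.5 and P on the +y side, so P = (0.00, 22.5). The virtual corner opposite B is at (34.4, 22.5). A1 meets ZQ tangentially, so WQ is at right angles to ZQ and since A1 is tangent to RP there, WR ⟂ RP, with radius 6.9, so the center W sits 6.9 in from both sides at W = (27.5, 15.6). Then |BW| = |W − B| = 31.6.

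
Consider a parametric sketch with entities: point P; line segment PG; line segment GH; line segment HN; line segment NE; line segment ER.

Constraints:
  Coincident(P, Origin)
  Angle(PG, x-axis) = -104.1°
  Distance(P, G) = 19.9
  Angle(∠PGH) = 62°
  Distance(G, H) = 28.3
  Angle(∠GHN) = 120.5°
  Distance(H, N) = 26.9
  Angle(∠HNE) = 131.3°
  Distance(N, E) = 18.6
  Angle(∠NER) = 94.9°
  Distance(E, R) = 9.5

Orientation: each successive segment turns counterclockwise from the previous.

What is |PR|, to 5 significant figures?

27.442

∠HNE = 131.3° gives NE at 122.10° from the x-axis; with |NE| = 18.6, E = (20.424, 29.033). ∠NER = 94.9° gives ER at -152.80° from the x-axis; with |ER| = 9.5, R = (11.975, 24.691). Then |PR| = |R − P| = 27.442.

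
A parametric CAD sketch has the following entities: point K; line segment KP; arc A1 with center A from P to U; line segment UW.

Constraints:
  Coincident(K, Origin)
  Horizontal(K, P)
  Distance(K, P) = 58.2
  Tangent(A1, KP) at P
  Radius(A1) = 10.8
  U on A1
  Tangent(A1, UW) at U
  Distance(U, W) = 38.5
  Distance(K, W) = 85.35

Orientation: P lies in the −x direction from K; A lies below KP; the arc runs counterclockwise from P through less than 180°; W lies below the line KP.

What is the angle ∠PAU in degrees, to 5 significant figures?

88.737°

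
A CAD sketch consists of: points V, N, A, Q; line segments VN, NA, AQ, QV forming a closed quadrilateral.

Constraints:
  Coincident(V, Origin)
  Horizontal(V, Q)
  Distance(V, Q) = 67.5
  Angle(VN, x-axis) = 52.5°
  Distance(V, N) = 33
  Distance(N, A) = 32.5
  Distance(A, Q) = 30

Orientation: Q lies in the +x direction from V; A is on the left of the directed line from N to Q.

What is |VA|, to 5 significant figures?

58.679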